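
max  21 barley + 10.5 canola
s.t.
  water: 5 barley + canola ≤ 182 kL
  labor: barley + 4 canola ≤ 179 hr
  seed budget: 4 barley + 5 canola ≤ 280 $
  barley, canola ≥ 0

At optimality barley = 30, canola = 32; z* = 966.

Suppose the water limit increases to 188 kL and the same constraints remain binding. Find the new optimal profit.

At the optimum: water uses 182 of 182 (binding); labor uses 158 of 179 (slack = 21); seed budget uses 280 of 280 (binding).
By complementary slackness, y = 0 for the non-binding constraint.
From A_Bᵀ y = c: 5·y_water + 4·y_seed budget = 21; 1·y_water + 5·y_seed budget = 10.5.
This yields shadow prices y_water = 3, y_seed budget = 1.5.
Δz = y_water·Δb = 3 × (6) = 18, so new z* = 966 + 18 = 984.

984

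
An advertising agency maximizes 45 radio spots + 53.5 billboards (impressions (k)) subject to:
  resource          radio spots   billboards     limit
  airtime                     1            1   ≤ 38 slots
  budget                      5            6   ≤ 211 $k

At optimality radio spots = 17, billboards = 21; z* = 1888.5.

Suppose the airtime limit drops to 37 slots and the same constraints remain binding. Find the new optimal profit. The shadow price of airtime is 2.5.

Δb = -1, so new z* = 1888.5 + (2.5)·(-1) = 1888.5 − 2.5 = 1886.

1886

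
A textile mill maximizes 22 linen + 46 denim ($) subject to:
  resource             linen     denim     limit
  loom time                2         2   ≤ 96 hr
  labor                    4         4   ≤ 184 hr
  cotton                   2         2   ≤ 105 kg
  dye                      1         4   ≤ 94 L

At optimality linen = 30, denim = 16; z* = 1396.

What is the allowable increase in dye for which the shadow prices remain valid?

Binding constraints: labor, dye. The basis is B = [[4,4],[1,4]] with det 12.
Per unit increase in dye, x* moves by d = (-0.3333, 0.3333).
The basis stays optimal until linen reaches 0; allowable increase = 90 L.

90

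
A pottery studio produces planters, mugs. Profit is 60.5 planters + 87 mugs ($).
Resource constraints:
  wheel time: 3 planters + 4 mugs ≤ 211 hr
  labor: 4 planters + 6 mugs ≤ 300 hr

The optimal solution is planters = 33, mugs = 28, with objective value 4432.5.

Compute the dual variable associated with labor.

Check each constraint at x*: wheel time 211/211 (tight); labor 300/300 (tight).
Dual feasibility on the basic columns requires 3·y_wheel time + 4·y_labor = 60.5, 4·y_wheel time + 6·y_labor = 87.
→ y_wheel time = 7.5 and y_labor = 9.5.
Shadow price of labor = 9.5.

9.5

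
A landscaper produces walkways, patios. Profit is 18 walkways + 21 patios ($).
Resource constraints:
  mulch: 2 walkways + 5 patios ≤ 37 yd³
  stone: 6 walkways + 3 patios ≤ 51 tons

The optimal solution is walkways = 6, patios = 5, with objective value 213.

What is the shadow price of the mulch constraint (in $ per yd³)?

3

At the optimum: mulch uses 37 of 37 (binding); stone uses 51 of 51 (binding).
The binding rows give the dual system: 2·y_mulch + 6·y_stone = 18 and 5·y_mulch + 3·y_stone = 21.
Solving: y_mulch = 3, y_stone = 2.
Shadow price of mulch = 3.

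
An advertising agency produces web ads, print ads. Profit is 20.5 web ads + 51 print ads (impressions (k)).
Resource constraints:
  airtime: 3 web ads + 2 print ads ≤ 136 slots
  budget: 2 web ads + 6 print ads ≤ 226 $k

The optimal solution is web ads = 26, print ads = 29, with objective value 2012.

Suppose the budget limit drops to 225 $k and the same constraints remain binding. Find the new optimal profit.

Check each constraint at x*: airtime 136/136 (tight); budget 226/226 (tight).
Dual feasibility on the basic columns requires 3·y_airtime + 2·y_budget = 20.5, 2·y_airtime + 6·y_budget = 51.
This yields shadow prices y_airtime = 1.5, y_budget = 8.
Δz = y_budget·Δb = 8 × (-1) = -8, so new z* = 2012 − 8 = 2004.

2004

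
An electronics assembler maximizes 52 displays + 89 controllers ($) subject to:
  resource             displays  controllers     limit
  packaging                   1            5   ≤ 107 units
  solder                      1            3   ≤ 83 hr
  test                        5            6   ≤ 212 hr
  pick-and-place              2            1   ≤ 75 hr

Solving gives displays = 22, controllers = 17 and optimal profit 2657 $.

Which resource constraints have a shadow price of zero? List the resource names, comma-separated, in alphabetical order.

pick-and-place, solder

packaging: 107/107 (binding)
solder: 73/83 (slack 10)
test: 212/212 (binding)
pick-and-place: 61/75 (slack 14)
By complementary slackness, a constraint with positive slack has shadow price 0 → pick-and-place, solder.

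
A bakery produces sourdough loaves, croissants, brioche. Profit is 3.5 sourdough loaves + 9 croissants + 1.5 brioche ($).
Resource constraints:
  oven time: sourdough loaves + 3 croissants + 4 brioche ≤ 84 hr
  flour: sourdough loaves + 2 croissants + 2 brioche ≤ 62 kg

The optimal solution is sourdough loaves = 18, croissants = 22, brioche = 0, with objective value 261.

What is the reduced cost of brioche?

Check each constraint at x*: oven time 84/84 (tight); flour 62/62 (tight).
From A_Bᵀ y = c: 1·y_oven time + 1·y_flour = 3.5; 3·y_oven time + 2·y_flour = 9.
This yields shadow prices y_oven time = 2, y_flour = 1.5.
Reduced cost of brioche: c₃ − yᵀa₃ = 1.5 − (2·4 + 1.5·2) = 1.5 − 11 = -9.5.

-9.5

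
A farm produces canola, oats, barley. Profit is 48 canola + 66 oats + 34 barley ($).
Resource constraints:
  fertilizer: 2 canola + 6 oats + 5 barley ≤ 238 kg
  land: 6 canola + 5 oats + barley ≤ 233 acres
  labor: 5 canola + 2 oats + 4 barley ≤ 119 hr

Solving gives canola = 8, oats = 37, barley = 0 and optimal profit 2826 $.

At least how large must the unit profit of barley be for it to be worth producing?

36

Check each constraint at x*: fertilizer 238/238 (tight); land 233/233 (tight); labor 114/119 (slack 5).
By complementary slackness, y = 0 for the non-binding constraint.
The binding rows give the dual system: 2·y_fertilizer + 6·y_land = 48 and 6·y_fertilizer + 5·y_land = 66.
Solving: y_fertilizer = 6, y_land = 6.
barley enters the basis when its profit ≥ yᵀa₃ = 6·5 + 6·1 = 36.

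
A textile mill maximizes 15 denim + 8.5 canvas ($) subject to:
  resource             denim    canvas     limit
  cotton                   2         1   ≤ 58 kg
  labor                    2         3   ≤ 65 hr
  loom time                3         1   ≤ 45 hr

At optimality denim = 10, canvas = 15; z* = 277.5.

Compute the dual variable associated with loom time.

At the optimum: cotton uses 35 of 58 (slack = 23); labor uses 65 of 65 (binding); loom time uses 45 of 45 (binding).
Slack constraints have shadow price 0 (complementary slackness).
Dual feasibility on the basic columns requires 2·y_labor + 3·y_loom time = 15, 3·y_labor + 1·y_loom time = 8.5.
→ y_labor = 1.5 and y_loom time = 4.
Shadow price of loom time = 4.

4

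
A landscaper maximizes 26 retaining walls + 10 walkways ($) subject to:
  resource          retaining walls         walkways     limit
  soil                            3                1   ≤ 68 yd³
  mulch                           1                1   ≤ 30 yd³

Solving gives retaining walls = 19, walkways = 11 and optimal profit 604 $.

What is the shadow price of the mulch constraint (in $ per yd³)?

At the optimum: soil uses 68 of 68 (binding); mulch uses 30 of 30 (binding).
Dual feasibility on the basic columns requires 3·y_soil + 1·y_mulch = 26, 1·y_soil + 1·y_mulch = 10.
Solving: y_soil = 8, y_mulch = 2.
Shadow price of mulch = 2.

2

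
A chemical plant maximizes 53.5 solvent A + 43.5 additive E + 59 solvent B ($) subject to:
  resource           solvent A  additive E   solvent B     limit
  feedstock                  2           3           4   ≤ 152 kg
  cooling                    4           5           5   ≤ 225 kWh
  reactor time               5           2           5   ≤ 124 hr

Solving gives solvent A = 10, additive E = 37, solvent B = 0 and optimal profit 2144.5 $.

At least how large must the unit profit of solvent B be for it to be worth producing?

60

Binding: cooling and reactor time. Non-binding: feedstock (21 unused).
Slack constraints have shadow price 0 (complementary slackness).
From A_Bᵀ y = c: 4·y_cooling + 5·y_reactor time = 53.5; 5·y_cooling + 2·y_reactor time = 43.5.
→ y_cooling = 6.5 and y_reactor time = 5.5.
solvent B enters the basis when its profit ≥ yᵀa₃ = 6.5·5 + 5.5·5 = 60.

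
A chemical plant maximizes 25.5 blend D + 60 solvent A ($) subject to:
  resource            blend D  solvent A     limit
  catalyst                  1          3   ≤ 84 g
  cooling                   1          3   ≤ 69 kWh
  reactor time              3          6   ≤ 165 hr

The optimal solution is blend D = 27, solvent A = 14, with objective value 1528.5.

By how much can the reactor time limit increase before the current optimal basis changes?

42

Binding constraints: cooling, reactor time. The basis is B = [[1,3],[3,6]] with det -3.
Per unit increase in reactor time, x* moves by d = (1, -0.3333).
The basis stays optimal until solvent A reaches 0; allowable increase = 42 hr.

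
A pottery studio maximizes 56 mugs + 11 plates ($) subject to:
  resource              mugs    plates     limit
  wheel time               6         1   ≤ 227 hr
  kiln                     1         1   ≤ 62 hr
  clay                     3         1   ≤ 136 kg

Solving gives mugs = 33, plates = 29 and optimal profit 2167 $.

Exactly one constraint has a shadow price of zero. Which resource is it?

clay

wheel time: 227/227 (binding)
kiln: 62/62 (binding)
clay: 128/136 (slack 8)
By complementary slackness, a constraint with positive slack has shadow price 0 → clay.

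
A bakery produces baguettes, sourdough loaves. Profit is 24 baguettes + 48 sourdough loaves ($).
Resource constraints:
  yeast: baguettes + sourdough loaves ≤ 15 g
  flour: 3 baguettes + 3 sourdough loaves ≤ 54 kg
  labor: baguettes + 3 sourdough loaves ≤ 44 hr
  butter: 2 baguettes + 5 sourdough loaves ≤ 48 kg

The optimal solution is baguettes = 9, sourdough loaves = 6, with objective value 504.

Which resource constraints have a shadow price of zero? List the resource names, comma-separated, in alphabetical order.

flour, labor

yeast: 15/15 (binding)
flour: 45/54 (slack 9)
labor: 27/44 (slack 17)
butter: 48/48 (binding)
By complementary slackness, a constraint with positive slack has shadow price 0 → flour, labor.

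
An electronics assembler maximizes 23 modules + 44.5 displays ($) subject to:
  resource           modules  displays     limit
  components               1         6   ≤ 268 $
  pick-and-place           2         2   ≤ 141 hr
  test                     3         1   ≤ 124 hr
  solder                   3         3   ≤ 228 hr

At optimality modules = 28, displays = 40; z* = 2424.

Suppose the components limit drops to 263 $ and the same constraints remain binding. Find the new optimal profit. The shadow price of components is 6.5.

Δb = -5, so new z* = 2424 + (6.5)·(-5) = 2424 − 32.5 = 2391.5.

2391.5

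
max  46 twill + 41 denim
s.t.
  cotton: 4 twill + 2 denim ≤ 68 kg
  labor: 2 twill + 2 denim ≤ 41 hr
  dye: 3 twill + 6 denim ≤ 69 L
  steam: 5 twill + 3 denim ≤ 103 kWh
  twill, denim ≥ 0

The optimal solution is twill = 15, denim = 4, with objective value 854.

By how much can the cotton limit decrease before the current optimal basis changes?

45

Binding constraints: cotton, dye. The basis is B = [[4,2],[3,6]] with det 18.
Per unit decrease in cotton, x* moves by d = (-0.3333, 0.1667).
The basis stays optimal until twill reaches 0; allowable decrease = 45 kg.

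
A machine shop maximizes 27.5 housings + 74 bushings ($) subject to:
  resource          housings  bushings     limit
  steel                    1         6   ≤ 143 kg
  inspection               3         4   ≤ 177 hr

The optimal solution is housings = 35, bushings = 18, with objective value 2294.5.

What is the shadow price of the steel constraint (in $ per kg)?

At the optimum: steel uses 143 of 143 (binding); inspection uses 177 of 177 (binding).
Dual feasibility on the basic columns requires 1·y_steel + 3·y_inspection = 27.5, 6·y_steel + 4·y_inspection = 74.
Solving: y_steel = 8, y_inspection = 6.5.
Shadow price of steel = 8.

8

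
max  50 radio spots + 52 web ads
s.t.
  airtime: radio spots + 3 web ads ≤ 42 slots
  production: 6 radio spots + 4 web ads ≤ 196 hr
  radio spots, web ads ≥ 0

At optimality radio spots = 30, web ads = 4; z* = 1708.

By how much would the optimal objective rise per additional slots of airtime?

8

At the optimum: airtime uses 42 of 42 (binding); production uses 196 of 196 (binding).
The binding rows give the dual system: 1·y_airtime + 6·y_production = 50 and 3·y_airtime + 4·y_production = 52.
→ y_airtime = 8 and y_production = 7.
Shadow price of airtime = 8.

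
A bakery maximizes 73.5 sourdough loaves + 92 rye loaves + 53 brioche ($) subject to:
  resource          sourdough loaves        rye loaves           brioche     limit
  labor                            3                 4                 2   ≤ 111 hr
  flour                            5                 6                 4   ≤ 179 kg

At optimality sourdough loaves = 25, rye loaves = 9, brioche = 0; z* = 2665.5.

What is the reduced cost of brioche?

At the optimum: labor uses 111 of 111 (binding); flour uses 179 of 179 (binding).
From A_Bᵀ y = c: 3·y_labor + 5·y_flour = 73.5; 4·y_labor + 6·y_flour = 92.
This yields shadow prices y_labor = 9.5, y_flour = 9.
Reduced cost of brioche: c₃ − yᵀa₃ = 53 − (9.5·2 + 9·4) = 53 − 55 = -2.

-2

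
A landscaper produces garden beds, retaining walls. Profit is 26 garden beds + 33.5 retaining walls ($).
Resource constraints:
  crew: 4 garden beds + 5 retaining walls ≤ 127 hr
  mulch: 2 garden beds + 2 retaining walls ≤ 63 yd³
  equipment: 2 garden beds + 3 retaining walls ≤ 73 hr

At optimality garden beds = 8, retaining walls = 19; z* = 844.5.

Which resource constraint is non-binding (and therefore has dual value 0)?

crew: 127/127 (binding)
mulch: 54/63 (slack 9)
equipment: 73/73 (binding)
By complementary slackness, a constraint with positive slack has shadow price 0 → mulch.

mulch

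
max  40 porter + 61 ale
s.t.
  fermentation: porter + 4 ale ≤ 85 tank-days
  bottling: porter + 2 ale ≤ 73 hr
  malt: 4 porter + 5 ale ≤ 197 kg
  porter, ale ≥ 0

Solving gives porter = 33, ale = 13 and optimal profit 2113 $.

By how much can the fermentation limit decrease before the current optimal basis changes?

Binding constraints: fermentation, malt. The basis is B = [[1,4],[4,5]] with det -11.
Per unit decrease in fermentation, x* moves by d = (0.4545, -0.3636).
The basis stays optimal until ale reaches 0; allowable decrease = 35.75 tank-days.

35.75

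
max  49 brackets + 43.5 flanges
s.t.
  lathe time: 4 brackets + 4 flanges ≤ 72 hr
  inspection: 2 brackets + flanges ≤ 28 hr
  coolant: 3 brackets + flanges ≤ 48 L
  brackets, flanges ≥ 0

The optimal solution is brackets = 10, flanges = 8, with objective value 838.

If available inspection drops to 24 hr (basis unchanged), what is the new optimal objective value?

Check each constraint at x*: lathe time 72/72 (tight); inspection 28/28 (tight); coolant 38/48 (slack 10).
By complementary slackness, y = 0 for the non-binding constraint.
From A_Bᵀ y = c: 4·y_lathe time + 2·y_inspection = 49; 4·y_lathe time + 1·y_inspection = 43.5.
→ y_lathe time = 9.5 and y_inspection = 5.5.
Δz = y_inspection·Δb = 5.5 × (-4) = -22, so new z* = 838 − 22 = 816.

816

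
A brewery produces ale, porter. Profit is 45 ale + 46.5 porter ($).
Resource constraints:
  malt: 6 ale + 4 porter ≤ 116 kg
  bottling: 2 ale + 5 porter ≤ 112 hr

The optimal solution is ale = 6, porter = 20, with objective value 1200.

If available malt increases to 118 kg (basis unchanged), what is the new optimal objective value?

1212

Check each constraint at x*: malt 116/116 (tight); bottling 112/112 (tight).
Dual feasibility on the basic columns requires 6·y_malt + 2·y_bottling = 45, 4·y_malt + 5·y_bottling = 46.5.
Solving: y_malt = 6, y_bottling = 4.5.
Δz = y_malt·Δb = 6 × (2) = 12, so new z* = 1200 + 12 = 1212.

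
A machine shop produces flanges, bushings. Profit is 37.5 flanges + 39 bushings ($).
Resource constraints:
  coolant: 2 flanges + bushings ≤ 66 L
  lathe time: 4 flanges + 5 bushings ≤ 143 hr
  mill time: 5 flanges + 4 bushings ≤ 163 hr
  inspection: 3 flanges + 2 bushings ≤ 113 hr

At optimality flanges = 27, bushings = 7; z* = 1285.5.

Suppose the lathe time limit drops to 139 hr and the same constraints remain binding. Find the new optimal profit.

Binding: lathe time and mill time. Non-binding: coolant (5 unused), inspection (18 unused).
Since coolant, inspection are not tight, their duals are 0.
The binding rows give the dual system: 4·y_lathe time + 5·y_mill time = 37.5 and 5·y_lathe time + 4·y_mill time = 39.
→ y_lathe time = 5 and y_mill time = 3.5.
Δz = y_lathe time·Δb = 5 × (-4) = -20, so new z* = 1285.5 − 20 = 1265.5.

1265.5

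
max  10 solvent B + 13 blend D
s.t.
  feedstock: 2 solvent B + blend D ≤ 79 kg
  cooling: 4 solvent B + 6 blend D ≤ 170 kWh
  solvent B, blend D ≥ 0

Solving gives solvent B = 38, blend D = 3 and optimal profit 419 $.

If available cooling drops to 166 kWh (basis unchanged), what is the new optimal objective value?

411

Check each constraint at x*: feedstock 79/79 (tight); cooling 170/170 (tight).
From A_Bᵀ y = c: 2·y_feedstock + 4·y_cooling = 10; 1·y_feedstock + 6·y_cooling = 13.
Solving: y_feedstock = 1, y_cooling = 2.
Δz = y_cooling·Δb = 2 × (-4) = -8, so new z* = 419 − 8 = 411.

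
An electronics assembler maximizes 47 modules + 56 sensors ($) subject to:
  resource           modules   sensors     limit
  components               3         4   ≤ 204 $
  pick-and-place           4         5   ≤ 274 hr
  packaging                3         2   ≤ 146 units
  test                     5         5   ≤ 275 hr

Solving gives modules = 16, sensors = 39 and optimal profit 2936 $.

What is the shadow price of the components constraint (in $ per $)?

At the optimum: components uses 204 of 204 (binding); pick-and-place uses 259 of 274 (slack = 15); packaging uses 126 of 146 (slack = 20); test uses 275 of 275 (binding).
Since pick-and-place, packaging are not tight, their duals are 0.
The binding rows give the dual system: 3·y_components + 5·y_test = 47 and 4·y_components + 5·y_test = 56.
→ y_components = 9 and y_test = 4.
Shadow price of components = 9.

9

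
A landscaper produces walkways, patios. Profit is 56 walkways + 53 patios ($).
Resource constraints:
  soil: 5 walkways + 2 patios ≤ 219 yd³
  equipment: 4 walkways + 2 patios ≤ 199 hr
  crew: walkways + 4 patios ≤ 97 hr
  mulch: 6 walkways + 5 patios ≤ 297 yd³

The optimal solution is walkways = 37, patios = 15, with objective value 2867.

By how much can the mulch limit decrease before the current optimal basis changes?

175.75

Binding constraints: crew, mulch. The basis is B = [[1,4],[6,5]] with det -19.
Per unit decrease in mulch, x* moves by d = (-0.2105, 0.0526).
The basis stays optimal until walkways reaches 0; allowable decrease = 175.75 yd³.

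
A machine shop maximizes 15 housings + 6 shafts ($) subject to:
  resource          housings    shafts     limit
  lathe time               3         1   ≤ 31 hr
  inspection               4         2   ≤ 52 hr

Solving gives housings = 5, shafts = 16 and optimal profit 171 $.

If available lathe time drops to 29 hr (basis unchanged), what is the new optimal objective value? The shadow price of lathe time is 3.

165

Δb = -2, so new z* = 171 + (3)·(-2) = 171 − 6 = 165.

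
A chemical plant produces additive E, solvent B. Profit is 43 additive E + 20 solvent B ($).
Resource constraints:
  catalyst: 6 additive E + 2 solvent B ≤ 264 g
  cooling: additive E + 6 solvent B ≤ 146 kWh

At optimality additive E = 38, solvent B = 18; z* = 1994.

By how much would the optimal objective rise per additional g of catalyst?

At the optimum: catalyst uses 264 of 264 (binding); cooling uses 146 of 146 (binding).
From A_Bᵀ y = c: 6·y_catalyst + 1·y_cooling = 43; 2·y_catalyst + 6·y_cooling = 20.
Solving: y_catalyst = 7, y_cooling = 1.
Shadow price of catalyst = 7.

7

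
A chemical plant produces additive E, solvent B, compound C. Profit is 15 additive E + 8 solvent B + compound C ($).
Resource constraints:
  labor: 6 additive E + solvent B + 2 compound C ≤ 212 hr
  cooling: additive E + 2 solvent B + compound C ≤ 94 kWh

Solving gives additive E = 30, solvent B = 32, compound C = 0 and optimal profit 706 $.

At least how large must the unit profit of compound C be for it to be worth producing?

7

At the optimum: labor uses 212 of 212 (binding); cooling uses 94 of 94 (binding).
Dual feasibility on the basic columns requires 6·y_labor + 1·y_cooling = 15, 1·y_labor + 2·y_cooling = 8.
→ y_labor = 2 and y_cooling = 3.
compound C enters the basis when its profit ≥ yᵀa₃ = 2·2 + 3·1 = 7.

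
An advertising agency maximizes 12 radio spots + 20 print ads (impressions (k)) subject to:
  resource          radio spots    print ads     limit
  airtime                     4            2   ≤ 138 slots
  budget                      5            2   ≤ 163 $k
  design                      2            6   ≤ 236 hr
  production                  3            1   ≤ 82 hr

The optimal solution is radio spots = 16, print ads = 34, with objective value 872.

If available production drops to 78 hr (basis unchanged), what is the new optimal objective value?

At the optimum: airtime uses 132 of 138 (slack = 6); budget uses 148 of 163 (slack = 15); design uses 236 of 236 (binding); production uses 82 of 82 (binding).
By complementary slackness, y = 0 for the non-binding constraints.
The binding rows give the dual system: 2·y_design + 3·y_production = 12 and 6·y_design + 1·y_production = 20.
Solving: y_design = 3, y_production = 2.
Δz = y_production·Δb = 2 × (-4) = -8, so new z* = 872 − 8 = 864.

864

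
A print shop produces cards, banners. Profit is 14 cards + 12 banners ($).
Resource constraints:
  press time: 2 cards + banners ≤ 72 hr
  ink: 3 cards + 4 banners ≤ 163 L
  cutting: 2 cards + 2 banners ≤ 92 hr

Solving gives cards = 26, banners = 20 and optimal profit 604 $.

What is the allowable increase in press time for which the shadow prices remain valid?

Binding constraints: press time, cutting. The basis is B = [[2,1],[2,2]] with det 2.
Per unit increase in press time, x* moves by d = (1, -1).
The basis stays optimal until banners reaches 0; allowable increase = 20 hr.

20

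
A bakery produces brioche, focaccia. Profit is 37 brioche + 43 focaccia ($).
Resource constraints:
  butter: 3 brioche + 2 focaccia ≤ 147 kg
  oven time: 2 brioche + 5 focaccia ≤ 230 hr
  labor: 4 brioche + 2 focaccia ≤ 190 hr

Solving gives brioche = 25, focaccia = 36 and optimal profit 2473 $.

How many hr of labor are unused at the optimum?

18

labor used = 4·25 + 2·36 = 172; slack = 190 − 172 = 18.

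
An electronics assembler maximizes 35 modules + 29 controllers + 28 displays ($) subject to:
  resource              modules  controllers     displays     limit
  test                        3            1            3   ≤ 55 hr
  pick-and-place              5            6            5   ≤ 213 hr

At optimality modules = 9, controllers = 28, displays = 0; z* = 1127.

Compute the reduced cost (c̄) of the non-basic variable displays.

-7

Both test and pick-and-place are binding at x*.
Dual feasibility on the basic columns requires 3·y_test + 5·y_pick-and-place = 35, 1·y_test + 6·y_pick-and-place = 29.
Solving: y_test = 5, y_pick-and-place = 4.
Reduced cost of displays: c₃ − yᵀa₃ = 28 − (5·3 + 4·5) = 28 − 35 = -7.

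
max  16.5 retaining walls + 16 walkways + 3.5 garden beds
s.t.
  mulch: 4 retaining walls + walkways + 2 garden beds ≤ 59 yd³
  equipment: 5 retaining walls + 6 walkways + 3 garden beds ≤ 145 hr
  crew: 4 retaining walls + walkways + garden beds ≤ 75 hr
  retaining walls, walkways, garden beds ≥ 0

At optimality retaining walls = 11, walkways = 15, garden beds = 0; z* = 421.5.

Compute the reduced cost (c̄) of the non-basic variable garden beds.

-6

Check each constraint at x*: mulch 59/59 (tight); equipment 145/145 (tight); crew 59/75 (slack 16).
By complementary slackness, y = 0 for the non-binding constraint.
The binding rows give the dual system: 4·y_mulch + 5·y_equipment = 16.5 and 1·y_mulch + 6·y_equipment = 16.
Solving: y_mulch = 1, y_equipment = 2.5.
Reduced cost of garden beds: c₃ − yᵀa₃ = 3.5 − (1·2 + 2.5·3) = 3.5 − 9.5 = -6.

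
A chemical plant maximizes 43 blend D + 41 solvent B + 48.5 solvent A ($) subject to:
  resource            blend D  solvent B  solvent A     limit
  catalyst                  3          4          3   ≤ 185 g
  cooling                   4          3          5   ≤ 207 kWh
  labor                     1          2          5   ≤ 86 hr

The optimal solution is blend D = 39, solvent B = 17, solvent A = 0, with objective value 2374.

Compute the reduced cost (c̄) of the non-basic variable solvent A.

-1.5

At the optimum: catalyst uses 185 of 185 (binding); cooling uses 207 of 207 (binding); labor uses 73 of 86 (slack = 13).
By complementary slackness, y = 0 for the non-binding constraint.
Dual feasibility on the basic columns requires 3·y_catalyst + 4·y_cooling = 43, 4·y_catalyst + 3·y_cooling = 41.
→ y_catalyst = 5 and y_cooling = 7.
Reduced cost of solvent A: c₃ − yᵀa₃ = 48.5 − (5·3 + 7·5) = 48.5 − 50 = -1.5.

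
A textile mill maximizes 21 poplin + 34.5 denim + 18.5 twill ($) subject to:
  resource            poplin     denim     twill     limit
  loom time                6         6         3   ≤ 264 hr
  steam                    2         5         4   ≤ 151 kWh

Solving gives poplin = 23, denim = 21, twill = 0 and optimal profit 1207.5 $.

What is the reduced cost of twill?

Both loom time and steam are binding at x*.
The binding rows give the dual system: 6·y_loom time + 2·y_steam = 21 and 6·y_loom time + 5·y_steam = 34.5.
Solving: y_loom time = 2, y_steam = 4.5.
Reduced cost of twill: c₃ − yᵀa₃ = 18.5 − (2·3 + 4.5·4) = 18.5 − 24 = -5.5.

-5.5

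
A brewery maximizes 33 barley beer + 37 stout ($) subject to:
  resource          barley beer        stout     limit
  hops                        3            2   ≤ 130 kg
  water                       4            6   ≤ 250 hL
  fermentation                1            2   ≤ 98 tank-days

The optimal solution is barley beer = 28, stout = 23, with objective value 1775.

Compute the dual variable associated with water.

4.5

Check each constraint at x*: hops 130/130 (tight); water 250/250 (tight); fermentation 74/98 (slack 24).
By complementary slackness, y = 0 for the non-binding constraint.
The binding rows give the dual system: 3·y_hops + 4·y_water = 33 and 2·y_hops + 6·y_water = 37.
Solving: y_hops = 5, y_water = 4.5.
Shadow price of water = 4.5.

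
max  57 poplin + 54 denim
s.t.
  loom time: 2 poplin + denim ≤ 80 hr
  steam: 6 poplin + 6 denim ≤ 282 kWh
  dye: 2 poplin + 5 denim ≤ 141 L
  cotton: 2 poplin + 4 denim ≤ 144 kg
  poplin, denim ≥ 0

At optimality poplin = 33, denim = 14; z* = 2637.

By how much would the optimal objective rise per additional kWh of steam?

Binding: loom time and steam. Non-binding: dye (5 unused), cotton (22 unused).
Since dye, cotton are not tight, their duals are 0.
The binding rows give the dual system: 2·y_loom time + 6·y_steam = 57 and 1·y_loom time + 6·y_steam = 54.
This yields shadow prices y_loom time = 3, y_steam = 8.5.
Shadow price of steam = 8.5.

8.5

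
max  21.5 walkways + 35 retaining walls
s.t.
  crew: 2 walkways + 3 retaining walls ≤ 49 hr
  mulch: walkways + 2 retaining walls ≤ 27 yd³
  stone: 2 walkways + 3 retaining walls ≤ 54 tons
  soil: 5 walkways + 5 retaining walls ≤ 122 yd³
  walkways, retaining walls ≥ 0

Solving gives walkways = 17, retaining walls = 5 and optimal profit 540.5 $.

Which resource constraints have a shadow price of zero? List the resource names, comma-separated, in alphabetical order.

soil, stone

crew: 49/49 (binding)
mulch: 27/27 (binding)
stone: 49/54 (slack 5)
soil: 110/122 (slack 12)
By complementary slackness, a constraint with positive slack has shadow price 0 → soil, stone.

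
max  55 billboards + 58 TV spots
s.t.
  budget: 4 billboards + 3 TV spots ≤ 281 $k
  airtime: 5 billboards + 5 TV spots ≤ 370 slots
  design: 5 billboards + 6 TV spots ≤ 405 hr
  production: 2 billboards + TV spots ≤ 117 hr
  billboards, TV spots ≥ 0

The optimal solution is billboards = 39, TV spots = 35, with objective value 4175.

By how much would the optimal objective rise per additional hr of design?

Check each constraint at x*: budget 261/281 (slack 20); airtime 370/370 (tight); design 405/405 (tight); production 113/117 (slack 4).
By complementary slackness, y = 0 for the non-binding constraints.
The binding rows give the dual system: 5·y_airtime + 5·y_design = 55 and 5·y_airtime + 6·y_design = 58.
→ y_airtime = 8 and y_design = 3.
Shadow price of design = 3.

3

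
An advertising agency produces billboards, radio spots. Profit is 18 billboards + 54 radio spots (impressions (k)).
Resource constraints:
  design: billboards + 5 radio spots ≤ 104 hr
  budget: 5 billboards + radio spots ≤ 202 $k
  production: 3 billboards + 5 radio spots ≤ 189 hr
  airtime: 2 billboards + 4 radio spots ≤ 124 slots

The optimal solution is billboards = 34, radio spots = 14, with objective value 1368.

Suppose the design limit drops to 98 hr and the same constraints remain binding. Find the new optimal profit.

Binding: design and airtime. Non-binding: budget (18 unused), production (17 unused).
By complementary slackness, y = 0 for the non-binding constraints.
From A_Bᵀ y = c: 1·y_design + 2·y_airtime = 18; 5·y_design + 4·y_airtime = 54.
Solving: y_design = 6, y_airtime = 6.
Δz = y_design·Δb = 6 × (-6) = -36, so new z* = 1368 − 36 = 1332.

1332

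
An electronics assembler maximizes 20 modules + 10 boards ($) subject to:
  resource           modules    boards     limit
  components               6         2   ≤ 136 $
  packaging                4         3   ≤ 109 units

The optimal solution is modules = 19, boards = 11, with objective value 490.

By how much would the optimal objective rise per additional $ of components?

Check each constraint at x*: components 136/136 (tight); packaging 109/109 (tight).
Dual feasibility on the basic columns requires 6·y_components + 4·y_packaging = 20, 2·y_components + 3·y_packaging = 10.
Solving: y_components = 2, y_packaging = 2.
Shadow price of components = 2.

2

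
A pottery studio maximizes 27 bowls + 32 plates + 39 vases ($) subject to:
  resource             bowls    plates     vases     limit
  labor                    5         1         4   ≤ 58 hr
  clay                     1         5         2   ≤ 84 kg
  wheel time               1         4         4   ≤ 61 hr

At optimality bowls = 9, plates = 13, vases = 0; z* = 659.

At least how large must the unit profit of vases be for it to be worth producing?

44

Binding: labor and wheel time. Non-binding: clay (10 unused).
By complementary slackness, y = 0 for the non-binding constraint.
Dual feasibility on the basic columns requires 5·y_labor + 1·y_wheel time = 27, 1·y_labor + 4·y_wheel time = 32.
Solving: y_labor = 4, y_wheel time = 7.
vases enters the basis when its profit ≥ yᵀa₃ = 4·4 + 7·4 = 44.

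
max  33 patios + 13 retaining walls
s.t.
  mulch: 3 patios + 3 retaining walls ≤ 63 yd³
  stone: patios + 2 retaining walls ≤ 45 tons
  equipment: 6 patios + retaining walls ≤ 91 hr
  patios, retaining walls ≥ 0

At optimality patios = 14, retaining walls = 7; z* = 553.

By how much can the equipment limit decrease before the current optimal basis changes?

Binding constraints: mulch, equipment. The basis is B = [[3,3],[6,1]] with det -15.
Per unit decrease in equipment, x* moves by d = (-0.2, 0.2).
The basis stays optimal until patios reaches 0; allowable decrease = 70 hr.

70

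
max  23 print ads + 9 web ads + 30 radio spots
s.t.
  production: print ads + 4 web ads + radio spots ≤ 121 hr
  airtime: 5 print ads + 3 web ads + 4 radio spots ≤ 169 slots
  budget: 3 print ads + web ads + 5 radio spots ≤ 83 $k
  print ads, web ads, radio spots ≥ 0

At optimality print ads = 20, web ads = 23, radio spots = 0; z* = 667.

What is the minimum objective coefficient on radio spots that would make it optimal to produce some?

34

Binding: airtime and budget. Non-binding: production (9 unused).
Slack constraints have shadow price 0 (complementary slackness).
From A_Bᵀ y = c: 5·y_airtime + 3·y_budget = 23; 3·y_airtime + 1·y_budget = 9.
Solving: y_airtime = 1, y_budget = 6.
radio spots enters the basis when its profit ≥ yᵀa₃ = 1·4 + 6·5 = 34.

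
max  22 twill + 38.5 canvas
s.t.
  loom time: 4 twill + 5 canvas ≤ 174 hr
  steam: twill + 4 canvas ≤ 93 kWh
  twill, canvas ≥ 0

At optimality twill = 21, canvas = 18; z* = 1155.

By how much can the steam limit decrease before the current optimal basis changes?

Binding constraints: loom time, steam. The basis is B = [[4,5],[1,4]] with det 11.
Per unit decrease in steam, x* moves by d = (0.4545, -0.3636).
The basis stays optimal until canvas reaches 0; allowable decrease = 49.5 kWh.

49.5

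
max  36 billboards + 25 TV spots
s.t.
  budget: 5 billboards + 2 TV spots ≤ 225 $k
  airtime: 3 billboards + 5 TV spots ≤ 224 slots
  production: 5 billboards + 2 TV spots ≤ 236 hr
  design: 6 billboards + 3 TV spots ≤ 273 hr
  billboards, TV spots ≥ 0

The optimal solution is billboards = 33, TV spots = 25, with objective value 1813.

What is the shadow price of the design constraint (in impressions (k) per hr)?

At the optimum: budget uses 215 of 225 (slack = 10); airtime uses 224 of 224 (binding); production uses 215 of 236 (slack = 21); design uses 273 of 273 (binding).
By complementary slackness, y = 0 for the non-binding constraints.
The binding rows give the dual system: 3·y_airtime + 6·y_design = 36 and 5·y_airtime + 3·y_design = 25.
→ y_airtime = 2 and y_design = 5.
Shadow price of design = 5.

5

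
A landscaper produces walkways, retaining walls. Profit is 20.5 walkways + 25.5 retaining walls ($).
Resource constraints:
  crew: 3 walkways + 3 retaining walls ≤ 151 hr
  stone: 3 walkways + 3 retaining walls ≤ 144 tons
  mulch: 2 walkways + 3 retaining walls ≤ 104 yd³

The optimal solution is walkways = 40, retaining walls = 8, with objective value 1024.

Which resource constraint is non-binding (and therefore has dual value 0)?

crew

crew: 144/151 (slack 7)
stone: 144/144 (binding)
mulch: 104/104 (binding)
By complementary slackness, a constraint with positive slack has shadow price 0 → crew.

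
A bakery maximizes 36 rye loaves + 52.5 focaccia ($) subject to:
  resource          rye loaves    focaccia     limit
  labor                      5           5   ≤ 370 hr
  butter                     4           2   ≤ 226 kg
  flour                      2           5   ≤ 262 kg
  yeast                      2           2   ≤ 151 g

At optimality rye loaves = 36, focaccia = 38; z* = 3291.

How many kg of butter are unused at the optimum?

6

butter used = 4·36 + 2·38 = 220; slack = 226 − 220 = 6.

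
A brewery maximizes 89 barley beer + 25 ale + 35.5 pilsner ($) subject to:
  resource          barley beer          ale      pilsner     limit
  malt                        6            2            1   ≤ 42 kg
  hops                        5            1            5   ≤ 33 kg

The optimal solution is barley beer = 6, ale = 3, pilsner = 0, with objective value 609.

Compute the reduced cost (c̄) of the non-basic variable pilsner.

At the optimum: malt uses 42 of 42 (binding); hops uses 33 of 33 (binding).
The binding rows give the dual system: 6·y_malt + 5·y_hops = 89 and 2·y_malt + 1·y_hops = 25.
This yields shadow prices y_malt = 9, y_hops = 7.
Reduced cost of pilsner: c₃ − yᵀa₃ = 35.5 − (9·1 + 7·5) = 35.5 − 44 = -8.5.

-8.5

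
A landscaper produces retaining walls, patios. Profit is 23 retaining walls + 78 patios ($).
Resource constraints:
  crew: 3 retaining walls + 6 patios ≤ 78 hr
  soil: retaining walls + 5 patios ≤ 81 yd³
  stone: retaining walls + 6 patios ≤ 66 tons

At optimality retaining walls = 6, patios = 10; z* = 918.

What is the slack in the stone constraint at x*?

stone used = 1·6 + 6·10 = 66; slack = 66 − 66 = 0.

0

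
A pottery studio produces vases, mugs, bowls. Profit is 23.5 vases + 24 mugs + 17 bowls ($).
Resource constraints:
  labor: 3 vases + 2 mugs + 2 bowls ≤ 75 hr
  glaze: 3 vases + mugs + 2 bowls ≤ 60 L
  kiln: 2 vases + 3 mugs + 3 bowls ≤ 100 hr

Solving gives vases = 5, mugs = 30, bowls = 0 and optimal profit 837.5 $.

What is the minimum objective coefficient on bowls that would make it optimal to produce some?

Check each constraint at x*: labor 75/75 (tight); glaze 45/60 (slack 15); kiln 100/100 (tight).
Since glaze is not tight, its dual is 0.
From A_Bᵀ y = c: 3·y_labor + 2·y_kiln = 23.5; 2·y_labor + 3·y_kiln = 24.
This yields shadow prices y_labor = 4.5, y_kiln = 5.
bowls enters the basis when its profit ≥ yᵀa₃ = 4.5·2 + 5·3 = 24.

24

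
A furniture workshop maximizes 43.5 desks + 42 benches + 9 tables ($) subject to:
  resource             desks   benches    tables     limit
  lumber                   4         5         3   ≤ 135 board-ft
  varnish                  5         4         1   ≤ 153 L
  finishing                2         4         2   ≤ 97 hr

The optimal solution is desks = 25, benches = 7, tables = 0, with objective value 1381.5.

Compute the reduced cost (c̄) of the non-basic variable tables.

-8.5

Check each constraint at x*: lumber 135/135 (tight); varnish 153/153 (tight); finishing 78/97 (slack 19).
Slack constraints have shadow price 0 (complementary slackness).
Dual feasibility on the basic columns requires 4·y_lumber + 5·y_varnish = 43.5, 5·y_lumber + 4·y_varnish = 42.
→ y_lumber = 4 and y_varnish = 5.5.
Reduced cost of tables: c₃ − yᵀa₃ = 9 − (4·3 + 5.5·1) = 9 − 17.5 = -8.5.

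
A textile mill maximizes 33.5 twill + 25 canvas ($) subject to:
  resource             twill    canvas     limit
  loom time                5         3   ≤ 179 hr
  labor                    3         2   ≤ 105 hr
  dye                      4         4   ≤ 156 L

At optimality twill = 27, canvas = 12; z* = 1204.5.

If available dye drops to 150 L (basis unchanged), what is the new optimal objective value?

1192.5

Check each constraint at x*: loom time 171/179 (slack 8); labor 105/105 (tight); dye 156/156 (tight).
By complementary slackness, y = 0 for the non-binding constraint.
Dual feasibility on the basic columns requires 3·y_labor + 4·y_dye = 33.5, 2·y_labor + 4·y_dye = 25.
This yields shadow prices y_labor = 8.5, y_dye = 2.
Δz = y_dye·Δb = 2 × (-6) = -12, so new z* = 1204.5 − 12 = 1192.5.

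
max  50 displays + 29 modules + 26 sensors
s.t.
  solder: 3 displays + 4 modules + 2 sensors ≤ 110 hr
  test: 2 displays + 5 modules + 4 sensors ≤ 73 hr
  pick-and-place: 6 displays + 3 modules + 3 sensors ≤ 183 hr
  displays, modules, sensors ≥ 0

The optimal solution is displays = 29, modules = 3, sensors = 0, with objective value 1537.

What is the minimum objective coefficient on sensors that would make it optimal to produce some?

At the optimum: solder uses 99 of 110 (slack = 11); test uses 73 of 73 (binding); pick-and-place uses 183 of 183 (binding).
Since solder is not tight, its dual is 0.
The binding rows give the dual system: 2·y_test + 6·y_pick-and-place = 50 and 5·y_test + 3·y_pick-and-place = 29.
Solving: y_test = 1, y_pick-and-place = 8.
sensors enters the basis when its profit ≥ yᵀa₃ = 1·4 + 8·3 = 28.

28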